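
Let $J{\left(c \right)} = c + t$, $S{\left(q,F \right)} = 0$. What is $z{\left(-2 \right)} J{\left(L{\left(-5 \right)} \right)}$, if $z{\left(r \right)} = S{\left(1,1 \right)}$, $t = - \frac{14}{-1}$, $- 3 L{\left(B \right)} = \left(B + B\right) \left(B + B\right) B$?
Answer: $0$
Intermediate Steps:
$L{\left(B \right)} = - \frac{4 B^{3}}{3}$ ($L{\left(B \right)} = - \frac{\left(B + B\right) \left(B + B\right) B}{3} = - \frac{2 B 2 B B}{3} = - \frac{4 B^{2} B}{3} = - \frac{4 B^{3}}{3}$)
$t = 14$ ($t = \left(-14\right) \left(-1\right) = 14$)
$z{\left(r \right)} = 0$
$J{\left(c \right)} = 14 + c$ ($J{\left(c \right)} = c + 14 = 14 + c$)
$z{\left(-2 \right)} J{\left(L{\left(-5 \right)} \right)} = 0 \left(14 - \frac{4 \left(-5\right)^{3}}{3}\right) = 0 \left(14 - - \frac{500}{3}\right) = 0 \left(14 + \frac{500}{3}\right) = 0 \cdot \frac{542}{3} = 0$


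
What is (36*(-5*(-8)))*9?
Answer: 12960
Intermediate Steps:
(36*(-5*(-8)))*9 = (36*40)*9 = 1440*9 = 12960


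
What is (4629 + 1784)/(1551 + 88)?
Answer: 583/149 ≈ 3.9128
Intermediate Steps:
(4629 + 1784)/(1551 + 88) = 6413/1639 = 6413*(1/1639) = 583/149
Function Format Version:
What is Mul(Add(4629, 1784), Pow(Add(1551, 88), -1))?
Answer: Rational(583, 149) ≈ 3.9128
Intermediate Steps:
Mul(Add(4629, 1784), Pow(Add(1551, 88), -1)) = Mul(6413, Pow(1639, -1)) = Mul(6413, Rational(1, 1639)) = Rational(583, 149)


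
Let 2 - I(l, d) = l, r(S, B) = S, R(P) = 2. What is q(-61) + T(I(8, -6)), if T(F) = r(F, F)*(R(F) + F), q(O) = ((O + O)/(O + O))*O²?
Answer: 3745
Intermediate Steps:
q(O) = O² (q(O) = ((2*O)/((2*O)))*O² = ((2*O)*(1/(2*O)))*O² = 1*O² = O²)
I(l, d) = 2 - l
T(F) = F*(2 + F)
q(-61) + T(I(8, -6)) = (-61)² + (2 - 1*8)*(2 + (2 - 1*8)) = 3721 + (2 - 8)*(2 + (2 - 8)) = 3721 - 6*(2 - 6) = 3721 - 6*(-4) = 3721 + 24 = 3745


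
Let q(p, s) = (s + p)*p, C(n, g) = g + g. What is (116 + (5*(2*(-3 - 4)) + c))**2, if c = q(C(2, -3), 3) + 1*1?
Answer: 4225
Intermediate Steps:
C(n, g) = 2*g
q(p, s) = p*(p + s) (q(p, s) = (p + s)*p = p*(p + s))
c = 19 (c = (2*(-3))*(2*(-3) + 3) + 1*1 = -6*(-6 + 3) + 1 = -6*(-3) + 1 = 18 + 1 = 19)
(116 + (5*(2*(-3 - 4)) + c))**2 = (116 + (5*(2*(-3 - 4)) + 19))**2 = (116 + (5*(2*(-7)) + 19))**2 = (116 + (5*(-14) + 19))**2 = (116 + (-70 + 19))**2 = (116 - 51)**2 = 65**2 = 4225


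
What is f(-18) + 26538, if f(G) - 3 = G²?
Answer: 26865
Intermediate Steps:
f(G) = 3 + G²
f(-18) + 26538 = (3 + (-18)²) + 26538 = (3 + 324) + 26538 = 327 + 26538 = 26865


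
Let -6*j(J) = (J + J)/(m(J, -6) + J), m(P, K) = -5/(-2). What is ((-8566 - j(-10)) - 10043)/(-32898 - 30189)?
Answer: 167477/567783 ≈ 0.29497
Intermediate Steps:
m(P, K) = 5/2 (m(P, K) = -5*(-1/2) = 5/2)
j(J) = -J/(3*(5/2 + J)) (j(J) = -(J + J)/(6*(5/2 + J)) = -2*J/(6*(5/2 + J)) = -J/(3*(5/2 + J)))
((-8566 - j(-10)) - 10043)/(-32898 - 30189) = ((-8566 - (-2)*(-10)/(15 + 6*(-10))) - 10043)/(-32898 - 30189) = ((-8566 - (-2)*(-10)/(15 - 60)) - 10043)/(-63087) = ((-8566 - (-2)*(-10)/(-45)) - 10043)*(-1/63087) = ((-8566 - (-2)*(-10)*(-1)/45) - 10043)*(-1/63087) = ((-8566 - 1*(-4/9)) - 10043)*(-1/63087) = ((-8566 + 4/9) - 10043)*(-1/63087) = (-77090/9 - 10043)*(-1/63087) = -167477/9*(-1/63087) = 167477/567783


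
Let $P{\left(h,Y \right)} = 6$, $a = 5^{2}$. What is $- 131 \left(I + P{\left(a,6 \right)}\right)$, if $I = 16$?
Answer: $-2882$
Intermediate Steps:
$a = 25$
$- 131 \left(I + P{\left(a,6 \right)}\right) = - 131 \left(16 + 6\right) = \left(-131\right) 22 = -2882$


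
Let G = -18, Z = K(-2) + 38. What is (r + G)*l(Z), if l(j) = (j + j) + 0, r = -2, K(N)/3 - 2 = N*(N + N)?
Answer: -2720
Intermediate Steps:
K(N) = 6 + 6*N² (K(N) = 6 + 3*(N*(N + N)) = 6 + 3*(N*(2*N)) = 6 + 3*(2*N²) = 6 + 6*N²)
Z = 68 (Z = (6 + 6*(-2)²) + 38 = (6 + 6*4) + 38 = (6 + 24) + 38 = 30 + 38 = 68)
l(j) = 2*j (l(j) = 2*j + 0 = 2*j)
(r + G)*l(Z) = (-2 - 18)*(2*68) = -20*136 = -2720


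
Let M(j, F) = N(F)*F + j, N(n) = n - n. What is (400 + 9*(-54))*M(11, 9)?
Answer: -946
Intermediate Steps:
N(n) = 0
M(j, F) = j (M(j, F) = 0*F + j = 0 + j = j)
(400 + 9*(-54))*M(11, 9) = (400 + 9*(-54))*11 = (400 - 486)*11 = -86*11 = -946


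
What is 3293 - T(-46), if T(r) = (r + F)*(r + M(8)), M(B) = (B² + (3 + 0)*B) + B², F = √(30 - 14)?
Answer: 7745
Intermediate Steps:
F = 4 (F = √16 = 4)
M(B) = 2*B² + 3*B (M(B) = (B² + 3*B) + B² = 2*B² + 3*B)
T(r) = (4 + r)*(152 + r) (T(r) = (r + 4)*(r + 8*(3 + 2*8)) = (4 + r)*(r + 8*(3 + 16)) = (4 + r)*(r + 8*19) = (4 + r)*(r + 152) = (4 + r)*(152 + r))
3293 - T(-46) = 3293 - (608 + (-46)² + 156*(-46)) = 3293 - (608 + 2116 - 7176) = 3293 - 1*(-4452) = 3293 + 4452 = 7745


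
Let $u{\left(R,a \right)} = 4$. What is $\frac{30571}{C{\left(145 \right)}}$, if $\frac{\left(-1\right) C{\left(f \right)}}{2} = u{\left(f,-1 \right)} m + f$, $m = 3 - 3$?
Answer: $- \frac{30571}{290} \approx -105.42$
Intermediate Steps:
$m = 0$ ($m = 3 - 3 = 0$)
$C{\left(f \right)} = - 2 f$ ($C{\left(f \right)} = - 2 \left(4 \cdot 0 + f\right) = - 2 \left(0 + f\right) = - 2 f$)
$\frac{30571}{C{\left(145 \right)}} = \frac{30571}{\left(-2\right) 145} = \frac{30571}{-290} = 30571 \left(- \frac{1}{290}\right) = - \frac{30571}{290}$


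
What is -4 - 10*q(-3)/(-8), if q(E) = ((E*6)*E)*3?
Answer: 397/2 ≈ 198.50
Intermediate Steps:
q(E) = 18*E² (q(E) = ((6*E)*E)*3 = (6*E²)*3 = 18*E²)
-4 - 10*q(-3)/(-8) = -4 - 10*18*(-3)²/(-8) = -4 - 10*18*9*(-1)/8 = -4 - 1620*(-1)/8 = -4 - 10*(-81/4) = -4 + 405/2 = 397/2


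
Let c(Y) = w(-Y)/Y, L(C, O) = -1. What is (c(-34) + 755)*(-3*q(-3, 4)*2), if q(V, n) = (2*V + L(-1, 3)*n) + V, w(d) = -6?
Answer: 1001364/17 ≈ 58904.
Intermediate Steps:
c(Y) = -6/Y
q(V, n) = -n + 3*V (q(V, n) = (2*V - n) + V = (-n + 2*V) + V = -n + 3*V)
(c(-34) + 755)*(-3*q(-3, 4)*2) = (-6/(-34) + 755)*(-3*(-1*4 + 3*(-3))*2) = (-6*(-1/34) + 755)*(-3*(-4 - 9)*2) = (3/17 + 755)*(-3*(-13)*2) = 12838*(39*2)/17 = (12838/17)*78 = 1001364/17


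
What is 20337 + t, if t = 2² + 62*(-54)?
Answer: 16993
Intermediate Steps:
t = -3344 (t = 4 - 3348 = -3344)
20337 + t = 20337 - 3344 = 16993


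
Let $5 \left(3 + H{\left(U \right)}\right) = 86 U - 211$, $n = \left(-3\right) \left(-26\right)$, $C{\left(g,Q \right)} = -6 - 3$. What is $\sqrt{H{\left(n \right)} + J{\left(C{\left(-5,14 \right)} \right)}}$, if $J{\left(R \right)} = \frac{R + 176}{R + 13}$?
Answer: $\frac{\sqrt{133815}}{10} \approx 36.581$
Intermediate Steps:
$C{\left(g,Q \right)} = -9$
$J{\left(R \right)} = \frac{176 + R}{13 + R}$
$n = 78$
$H{\left(U \right)} = - \frac{226}{5} + \frac{86 U}{5}$ ($H{\left(U \right)} = -3 + \frac{86 U - 211}{5} = -3 + \frac{-211 + 86 U}{5} = -3 + \left(- \frac{211}{5} + \frac{86 U}{5}\right) = - \frac{226}{5} + \frac{86 U}{5}$)
$\sqrt{H{\left(n \right)} + J{\left(C{\left(-5,14 \right)} \right)}} = \sqrt{\left(- \frac{226}{5} + \frac{86}{5} \cdot 78\right) + \frac{176 - 9}{13 - 9}} = \sqrt{\left(- \frac{226}{5} + \frac{6708}{5}\right) + \frac{1}{4} \cdot 167} = \sqrt{\frac{6482}{5} + \frac{1}{4} \cdot 167} = \sqrt{\frac{6482}{5} + \frac{167}{4}} = \sqrt{\frac{26763}{20}} = \frac{\sqrt{133815}}{10}$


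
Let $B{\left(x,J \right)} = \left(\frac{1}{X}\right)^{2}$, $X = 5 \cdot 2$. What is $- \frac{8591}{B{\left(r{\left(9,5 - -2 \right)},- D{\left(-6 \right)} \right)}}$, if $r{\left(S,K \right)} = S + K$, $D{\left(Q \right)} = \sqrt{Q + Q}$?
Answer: $-859100$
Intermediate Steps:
$X = 10$
$D{\left(Q \right)} = \sqrt{2} \sqrt{Q}$ ($D{\left(Q \right)} = \sqrt{2 Q} = \sqrt{2} \sqrt{Q}$)
$r{\left(S,K \right)} = K + S$
$B{\left(x,J \right)} = \frac{1}{100}$ ($B{\left(x,J \right)} = \left(\frac{1}{10}\right)^{2} = \frac{1}{100}$)
$- \frac{8591}{B{\left(r{\left(9,5 - -2 \right)},- D{\left(-6 \right)} \right)}} = - 8591 \frac{1}{\frac{1}{100}} = \left(-8591\right) 100 = -859100$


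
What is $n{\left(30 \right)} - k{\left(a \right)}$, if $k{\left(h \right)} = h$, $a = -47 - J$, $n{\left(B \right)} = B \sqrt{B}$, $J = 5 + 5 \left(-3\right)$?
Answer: $37 + 30 \sqrt{30} \approx 201.32$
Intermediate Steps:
$J = -10$ ($J = 5 - 15 = -10$)
$n{\left(B \right)} = B^{\frac{3}{2}}$
$a = -37$ ($a = -47 - -10 = -47 + 10 = -37$)
$n{\left(30 \right)} - k{\left(a \right)} = 30^{\frac{3}{2}} - -37 = 30 \sqrt{30} + 37 = 37 + 30 \sqrt{30}$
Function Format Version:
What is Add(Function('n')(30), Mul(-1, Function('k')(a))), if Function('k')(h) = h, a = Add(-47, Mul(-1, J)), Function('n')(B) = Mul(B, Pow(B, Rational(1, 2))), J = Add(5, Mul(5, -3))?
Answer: Add(37, Mul(30, Pow(30, Rational(1, 2)))) ≈ 201.32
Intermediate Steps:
J = -10 (J = Add(5, -15) = -10)
Function('n')(B) = Pow(B, Rational(3, 2))
a = -37 (a = Add(-47, Mul(-1, -10)) = Add(-47, 10) = -37)
Add(Function('n')(30), Mul(-1, Function('k')(a))) = Add(Pow(30, Rational(3, 2)), Mul(-1, -37)) = Add(Mul(30, Pow(30, Rational(1, 2))), 37) = Add(37, Mul(30, Pow(30, Rational(1, 2))))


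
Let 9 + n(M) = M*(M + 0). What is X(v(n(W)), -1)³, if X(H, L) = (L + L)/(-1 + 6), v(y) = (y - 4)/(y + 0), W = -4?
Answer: -8/125 ≈ -0.064000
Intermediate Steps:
n(M) = -9 + M² (n(M) = -9 + M*(M + 0) = -9 + M*M = -9 + M²)
v(y) = (-4 + y)/y
X(H, L) = 2*L/5 (X(H, L) = (2*L)/5 = (2*L)*(⅕) = 2*L/5)
X(v(n(W)), -1)³ = ((⅖)*(-1))³ = (-⅖)³ = -8/125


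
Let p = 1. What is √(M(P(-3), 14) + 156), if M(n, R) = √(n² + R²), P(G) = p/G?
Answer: √(1404 + 3*√1765)/3 ≈ 13.039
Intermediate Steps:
P(G) = 1/G
M(n, R) = √(R² + n²)
√(M(P(-3), 14) + 156) = √(√(14² + (1/(-3))²) + 156) = √(√(196 + (-⅓)²) + 156) = √(√(196 + ⅑) + 156) = √(√(1765/9) + 156) = √(√1765/3 + 156) = √(156 + √1765/3)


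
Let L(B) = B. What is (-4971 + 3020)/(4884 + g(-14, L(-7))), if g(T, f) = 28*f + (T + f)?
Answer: -1951/4667 ≈ -0.41804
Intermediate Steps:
g(T, f) = T + 29*f
(-4971 + 3020)/(4884 + g(-14, L(-7))) = (-4971 + 3020)/(4884 + (-14 + 29*(-7))) = -1951/(4884 + (-14 - 203)) = -1951/(4884 - 217) = -1951/4667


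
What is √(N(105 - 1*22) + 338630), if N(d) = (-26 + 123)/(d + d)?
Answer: 3*√1036811598/166 ≈ 581.92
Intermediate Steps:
N(d) = 97/(2*d) (N(d) = 97/((2*d)) = 97*(1/(2*d)) = 97/(2*d))
√(N(105 - 1*22) + 338630) = √(97/(2*(105 - 1*22)) + 338630) = √(97/(2*(105 - 22)) + 338630) = √((97/2)/83 + 338630) = √((97/2)*(1/83) + 338630) = √(97/166 + 338630) = √(56212677/166) = 3*√1036811598/166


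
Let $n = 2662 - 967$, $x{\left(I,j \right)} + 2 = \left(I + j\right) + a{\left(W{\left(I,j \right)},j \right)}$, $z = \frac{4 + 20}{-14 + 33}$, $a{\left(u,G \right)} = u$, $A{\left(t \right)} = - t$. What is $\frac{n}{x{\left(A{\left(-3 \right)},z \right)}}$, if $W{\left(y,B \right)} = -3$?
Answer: $- \frac{32205}{14} \approx -2300.4$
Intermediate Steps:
$z = \frac{24}{19} \approx 1.2632$
$x{\left(I,j \right)} = -5 + I + j$ ($x{\left(I,j \right)} = -2 - \left(3 - I - j\right) = -2 + \left(-3 + I + j\right) = -5 + I + j$)
$n = 1695$ ($n = 2662 - 967 = 1695$)
$\frac{n}{x{\left(A{\left(-3 \right)},z \right)}} = \frac{1695}{-5 - -3 + \frac{24}{19}} = \frac{1695}{-5 + 3 + \frac{24}{19}} = \frac{1695}{- \frac{14}{19}} = 1695 \left(- \frac{19}{14}\right) = - \frac{32205}{14}$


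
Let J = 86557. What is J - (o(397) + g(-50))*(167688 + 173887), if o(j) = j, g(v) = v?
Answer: -118439968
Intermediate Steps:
J - (o(397) + g(-50))*(167688 + 173887) = 86557 - (397 - 50)*(167688 + 173887) = 86557 - 347*341575 = 86557 - 1*118526525 = 86557 - 118526525 = -118439968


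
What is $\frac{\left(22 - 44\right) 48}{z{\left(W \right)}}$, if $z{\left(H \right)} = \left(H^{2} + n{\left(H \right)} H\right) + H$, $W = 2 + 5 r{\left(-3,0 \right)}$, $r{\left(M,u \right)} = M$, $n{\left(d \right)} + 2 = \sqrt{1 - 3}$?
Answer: $- \frac{224}{39} - \frac{16 i \sqrt{2}}{39} \approx -5.7436 - 0.58019 i$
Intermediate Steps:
$n{\left(d \right)} = -2 + i \sqrt{2}$ ($n{\left(d \right)} = -2 + \sqrt{1 - 3} = -2 + \sqrt{-2} = -2 + i \sqrt{2}$)
$W = -13$ ($W = 2 + 5 \left(-3\right) = 2 - 15 = -13$)
$z{\left(H \right)} = H + H^{2} + H \left(-2 + i \sqrt{2}\right)$ ($z{\left(H \right)} = \left(H^{2} + \left(-2 + i \sqrt{2}\right) H\right) + H = \left(H^{2} + H \left(-2 + i \sqrt{2}\right)\right) + H = H + H^{2} + H \left(-2 + i \sqrt{2}\right)$)
$\frac{\left(22 - 44\right) 48}{z{\left(W \right)}} = \frac{\left(22 - 44\right) 48}{\left(-13\right) \left(-1 - 13 + i \sqrt{2}\right)} = \frac{\left(-22\right) 48}{\left(-13\right) \left(-14 + i \sqrt{2}\right)} = - \frac{1056}{182 - 13 i \sqrt{2}}$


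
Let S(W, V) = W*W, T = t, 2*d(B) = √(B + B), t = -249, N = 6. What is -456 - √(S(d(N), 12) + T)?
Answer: -456 - I*√246 ≈ -456.0 - 15.684*I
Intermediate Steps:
d(B) = √2*√B/2 (d(B) = √(B + B)/2 = √(2*B)/2 = (√2*√B)/2 = √2*√B/2)
T = -249
S(W, V) = W²
-456 - √(S(d(N), 12) + T) = -456 - √((√2*√6/2)² - 249) = -456 - √((√3)² - 249) = -456 - √(3 - 249) = -456 - √(-246) = -456 - I*√246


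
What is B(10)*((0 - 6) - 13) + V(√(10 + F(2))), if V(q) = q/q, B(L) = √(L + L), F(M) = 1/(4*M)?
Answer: 1 - 38*√5 ≈ -83.971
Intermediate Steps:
F(M) = 1/(4*M)
B(L) = √2*√L (B(L) = √(2*L) = √2*√L)
V(q) = 1
B(10)*((0 - 6) - 13) + V(√(10 + F(2))) = (√2*√10)*((0 - 6) - 13) + 1 = (2*√5)*(-6 - 13) + 1 = (2*√5)*(-19) + 1 = -38*√5 + 1 = 1 - 38*√5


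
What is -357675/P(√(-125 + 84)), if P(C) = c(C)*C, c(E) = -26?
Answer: -357675*I*√41/1066 ≈ -2148.4*I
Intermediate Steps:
P(C) = -26*C
-357675/P(√(-125 + 84)) = -357675*(-1/(26*√(-125 + 84))) = -357675*I*√41/1066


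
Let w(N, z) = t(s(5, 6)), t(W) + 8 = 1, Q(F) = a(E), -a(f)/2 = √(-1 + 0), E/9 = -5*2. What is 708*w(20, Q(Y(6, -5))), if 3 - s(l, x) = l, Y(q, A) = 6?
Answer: -4956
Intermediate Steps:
E = -90 (E = 9*(-5*2) = 9*(-10) = -90)
a(f) = -2*I (a(f) = -2*√(-1 + 0) = -2*I)
Q(F) = -2*I
s(l, x) = 3 - l
t(W) = -7 (t(W) = -8 + 1 = -7)
w(N, z) = -7
708*w(20, Q(Y(6, -5))) = 708*(-7) = -4956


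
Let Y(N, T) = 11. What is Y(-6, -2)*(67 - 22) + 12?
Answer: 507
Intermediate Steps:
Y(-6, -2)*(67 - 22) + 12 = 11*(67 - 22) + 12 = 11*45 + 12 = 495 + 12 = 507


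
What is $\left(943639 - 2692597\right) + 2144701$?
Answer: $395743$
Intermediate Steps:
$\left(943639 - 2692597\right) + 2144701 = -1748958 + 2144701 = 395743$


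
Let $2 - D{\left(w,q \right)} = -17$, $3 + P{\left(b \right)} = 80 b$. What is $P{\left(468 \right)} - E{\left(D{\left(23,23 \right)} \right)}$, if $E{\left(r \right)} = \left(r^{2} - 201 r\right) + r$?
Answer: $40876$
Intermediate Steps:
$P{\left(b \right)} = -3 + 80 b$
$D{\left(w,q \right)} = 19$ ($D{\left(w,q \right)} = 2 - -17 = 2 + 17 = 19$)
$E{\left(r \right)} = r^{2} - 200 r$
$P{\left(468 \right)} - E{\left(D{\left(23,23 \right)} \right)} = \left(-3 + 80 \cdot 468\right) - 19 \left(-200 + 19\right) = \left(-3 + 37440\right) - 19 \left(-181\right) = 37437 - -3439 = 37437 + 3439 = 40876$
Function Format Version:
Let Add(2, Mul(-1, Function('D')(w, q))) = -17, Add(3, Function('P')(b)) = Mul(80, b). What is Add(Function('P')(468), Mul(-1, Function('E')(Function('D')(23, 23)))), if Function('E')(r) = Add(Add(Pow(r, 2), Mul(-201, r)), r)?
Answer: 40876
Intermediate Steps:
Function('P')(b) = Add(-3, Mul(80, b))
Function('D')(w, q) = 19 (Function('D')(w, q) = Add(2, Mul(-1, -17)) = Add(2, 17) = 19)
Function('E')(r) = Add(Pow(r, 2), Mul(-200, r))
Add(Function('P')(468), Mul(-1, Function('E')(Function('D')(23, 23)))) = Add(Add(-3, Mul(80, 468)), Mul(-1, Mul(19, Add(-200, 19)))) = Add(Add(-3, 37440), Mul(-1, Mul(19, -181))) = Add(37437, Mul(-1, -3439)) = Add(37437, 3439) = 40876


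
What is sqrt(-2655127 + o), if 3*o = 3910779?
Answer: I*sqrt(1351534) ≈ 1162.6*I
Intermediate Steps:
o = 1303593 (o = (1/3)*3910779 = 1303593)
sqrt(-2655127 + o) = sqrt(-2655127 + 1303593) = sqrt(-1351534) = I*sqrt(1351534)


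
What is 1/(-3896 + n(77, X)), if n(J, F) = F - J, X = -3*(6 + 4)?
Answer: -1/4003 ≈ -0.00024981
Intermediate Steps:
X = -30 (X = -3*10 = -30)
1/(-3896 + n(77, X)) = 1/(-3896 + (-30 - 1*77)) = 1/(-3896 + (-30 - 77)) = 1/(-3896 - 107) = 1/(-4003) = -1/4003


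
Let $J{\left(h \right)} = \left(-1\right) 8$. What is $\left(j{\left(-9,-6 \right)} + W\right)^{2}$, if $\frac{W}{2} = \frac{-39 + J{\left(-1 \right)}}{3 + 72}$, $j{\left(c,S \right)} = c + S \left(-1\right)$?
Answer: $\frac{101761}{5625} \approx 18.091$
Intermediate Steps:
$J{\left(h \right)} = -8$
$j{\left(c,S \right)} = c - S$
$W = - \frac{94}{75}$ ($W = 2 \frac{-39 - 8}{3 + 72} = 2 \left(- \frac{47}{75}\right) = - \frac{94}{75} \approx -1.2533$)
$\left(j{\left(-9,-6 \right)} + W\right)^{2} = \left(\left(-9 - -6\right) - \frac{94}{75}\right)^{2} = \left(\left(-9 + 6\right) - \frac{94}{75}\right)^{2} = \left(-3 - \frac{94}{75}\right)^{2} = \left(- \frac{319}{75}\right)^{2} = \frac{101761}{5625}$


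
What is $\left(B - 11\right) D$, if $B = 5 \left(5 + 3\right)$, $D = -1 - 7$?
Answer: $-232$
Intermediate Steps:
$D = -8$
$B = 40$ ($B = 5 \cdot 8 = 40$)
$\left(B - 11\right) D = \left(40 - 11\right) \left(-8\right) = 29 \left(-8\right) = -232$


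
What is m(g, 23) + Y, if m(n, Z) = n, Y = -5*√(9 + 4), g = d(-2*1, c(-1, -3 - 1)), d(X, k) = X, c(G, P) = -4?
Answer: -2 - 5*√13 ≈ -20.028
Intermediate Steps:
g = -2 (g = -2*1 = -2)
Y = -5*√13 ≈ -18.028
m(g, 23) + Y = -2 - 5*√13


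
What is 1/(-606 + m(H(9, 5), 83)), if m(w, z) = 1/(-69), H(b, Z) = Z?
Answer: -69/41815 ≈ -0.0016501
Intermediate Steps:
m(w, z) = -1/69
1/(-606 + m(H(9, 5), 83)) = 1/(-606 - 1/69) = 1/(-41815/69) = -69/41815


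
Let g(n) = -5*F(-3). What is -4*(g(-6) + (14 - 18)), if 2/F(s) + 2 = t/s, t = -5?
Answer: -104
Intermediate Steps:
F(s) = 2/(-2 - 5/s)
g(n) = 30 (g(n) = -(-10)*(-3)/(5 + 2*(-3)) = -(-10)*(-3)/(5 - 6) = -(-10)*(-3)/(-1) = -(-10)*(-3)*(-1) = -5*(-6) = 30)
-4*(g(-6) + (14 - 18)) = -4*(30 + (14 - 18)) = -4*(30 - 4) = -4*26 = -104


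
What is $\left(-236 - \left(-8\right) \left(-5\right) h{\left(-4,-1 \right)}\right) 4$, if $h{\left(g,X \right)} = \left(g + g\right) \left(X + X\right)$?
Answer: $-3504$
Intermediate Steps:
$h{\left(g,X \right)} = 4 X g$ ($h{\left(g,X \right)} = 2 g 2 X = 4 X g$)
$\left(-236 - \left(-8\right) \left(-5\right) h{\left(-4,-1 \right)}\right) 4 = \left(-236 - \left(-8\right) \left(-5\right) 4 \left(-1\right) \left(-4\right)\right) 4 = \left(-236 - 40 \cdot 16\right) 4 = \left(-236 - 640\right) 4 = \left(-876\right) 4 = -3504$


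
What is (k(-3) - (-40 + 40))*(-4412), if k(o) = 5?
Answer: -22060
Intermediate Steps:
(k(-3) - (-40 + 40))*(-4412) = (5 - (-40 + 40))*(-4412) = (5 - 1*0)*(-4412) = (5 + 0)*(-4412) = 5*(-4412) = -22060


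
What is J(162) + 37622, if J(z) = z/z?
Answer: 37623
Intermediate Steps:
J(z) = 1
J(162) + 37622 = 1 + 37622 = 37623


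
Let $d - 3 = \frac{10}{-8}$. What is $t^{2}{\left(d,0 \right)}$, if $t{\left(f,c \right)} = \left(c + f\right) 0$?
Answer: $0$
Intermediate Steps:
$d = \frac{7}{4}$ ($d = 3 + \frac{10}{-8} = 3 + 10 \left(- \frac{1}{8}\right) = 3 - \frac{5}{4} = \frac{7}{4} \approx 1.75$)
$t{\left(f,c \right)} = 0$
$t^{2}{\left(d,0 \right)} = 0^{2} = 0$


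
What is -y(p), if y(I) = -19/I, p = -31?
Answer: -19/31 ≈ -0.61290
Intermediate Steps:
-y(p) = -(-19)/(-31) = -(-19)*(-1)/31 = -1*19/31 = -19/31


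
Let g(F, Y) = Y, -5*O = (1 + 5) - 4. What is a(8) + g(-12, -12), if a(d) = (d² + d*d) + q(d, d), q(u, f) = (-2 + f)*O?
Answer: 568/5 ≈ 113.60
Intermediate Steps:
O = -⅖ (O = -((1 + 5) - 4)/5 = -(6 - 4)/5 = -⅕*2 = -⅖ ≈ -0.40000)
q(u, f) = ⅘ - 2*f/5 (q(u, f) = (-2 + f)*(-⅖) = ⅘ - 2*f/5)
a(d) = ⅘ + 2*d² - 2*d/5 (a(d) = (d² + d*d) + (⅘ - 2*d/5) = (d² + d²) + (⅘ - 2*d/5) = 2*d² + (⅘ - 2*d/5) = ⅘ + 2*d² - 2*d/5)
a(8) + g(-12, -12) = (⅘ + 2*8² - ⅖*8) - 12 = (⅘ + 2*64 - 16/5) - 12 = (⅘ + 128 - 16/5) - 12 = 628/5 - 12 = 568/5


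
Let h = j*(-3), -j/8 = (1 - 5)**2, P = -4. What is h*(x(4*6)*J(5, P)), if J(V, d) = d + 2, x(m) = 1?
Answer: -768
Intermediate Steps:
j = -128 (j = -8*(1 - 5)**2 = -8*(-4)**2 = -8*16 = -128)
J(V, d) = 2 + d
h = 384 (h = -128*(-3) = 384)
h*(x(4*6)*J(5, P)) = 384*(1*(2 - 4)) = 384*(1*(-2)) = 384*(-2) = -768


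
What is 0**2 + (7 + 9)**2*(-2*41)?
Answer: -20992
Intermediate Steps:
0**2 + (7 + 9)**2*(-2*41) = 0 + 16**2*(-82) = 0 + 256*(-82) = 0 - 20992 = -20992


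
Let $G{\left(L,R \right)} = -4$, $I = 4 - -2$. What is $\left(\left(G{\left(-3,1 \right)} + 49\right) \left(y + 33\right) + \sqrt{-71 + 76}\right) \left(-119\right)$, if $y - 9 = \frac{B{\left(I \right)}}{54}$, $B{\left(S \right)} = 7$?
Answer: $- \frac{1353625}{6} - 119 \sqrt{5} \approx -2.2587 \cdot 10^{5}$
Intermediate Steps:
$I = 6$ ($I = 4 + 2 = 6$)
$y = \frac{493}{54}$ ($y = 9 + \frac{7}{54} = \frac{493}{54} \approx 9.1296$)
$\left(\left(G{\left(-3,1 \right)} + 49\right) \left(y + 33\right) + \sqrt{-71 + 76}\right) \left(-119\right) = \left(\left(-4 + 49\right) \left(\frac{493}{54} + 33\right) + \sqrt{-71 + 76}\right) \left(-119\right) = \left(45 \cdot \frac{2275}{54} + \sqrt{5}\right) \left(-119\right) = \left(\frac{11375}{6} + \sqrt{5}\right) \left(-119\right) = - \frac{1353625}{6} - 119 \sqrt{5}$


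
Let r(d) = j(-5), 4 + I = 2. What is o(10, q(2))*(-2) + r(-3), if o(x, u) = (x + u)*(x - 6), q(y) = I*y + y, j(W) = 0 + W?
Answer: -69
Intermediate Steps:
I = -2 (I = -4 + 2 = -2)
j(W) = W
q(y) = -y (q(y) = -2*y + y = -y)
r(d) = -5
o(x, u) = (-6 + x)*(u + x) (o(x, u) = (u + x)*(-6 + x) = (-6 + x)*(u + x))
o(10, q(2))*(-2) + r(-3) = (10**2 - (-6)*2 - 6*10 - 1*2*10)*(-2) - 5 = (100 - 6*(-2) - 60 - 2*10)*(-2) - 5 = (100 + 12 - 60 - 20)*(-2) - 5 = 32*(-2) - 5 = -64 - 5 = -69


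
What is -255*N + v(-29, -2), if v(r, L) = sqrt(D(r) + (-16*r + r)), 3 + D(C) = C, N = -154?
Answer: 39270 + sqrt(403) ≈ 39290.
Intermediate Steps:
D(C) = -3 + C
v(r, L) = sqrt(-3 - 14*r) (v(r, L) = sqrt((-3 + r) + (-16*r + r)) = sqrt((-3 + r) - 15*r) = sqrt(-3 - 14*r))
-255*N + v(-29, -2) = -255*(-154) + sqrt(-3 - 14*(-29)) = 39270 + sqrt(-3 + 406) = 39270 + sqrt(403)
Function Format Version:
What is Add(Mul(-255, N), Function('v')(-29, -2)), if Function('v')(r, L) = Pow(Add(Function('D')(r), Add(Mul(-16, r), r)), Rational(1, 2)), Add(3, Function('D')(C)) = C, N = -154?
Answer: Add(39270, Pow(403, Rational(1, 2))) ≈ 39290.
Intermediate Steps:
Function('D')(C) = Add(-3, C)
Function('v')(r, L) = Pow(Add(-3, Mul(-14, r)), Rational(1, 2)) (Function('v')(r, L) = Pow(Add(Add(-3, r), Add(Mul(-16, r), r)), Rational(1, 2)) = Pow(Add(Add(-3, r), Mul(-15, r)), Rational(1, 2)) = Pow(Add(-3, Mul(-14, r)), Rational(1, 2)))
Add(Mul(-255, N), Function('v')(-29, -2)) = Add(Mul(-255, -154), Pow(Add(-3, Mul(-14, -29)), Rational(1, 2))) = Add(39270, Pow(Add(-3, 406), Rational(1, 2))) = Add(39270, Pow(403, Rational(1, 2)))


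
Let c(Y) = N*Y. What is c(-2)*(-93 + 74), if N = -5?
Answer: -190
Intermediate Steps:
c(Y) = -5*Y
c(-2)*(-93 + 74) = (-5*(-2))*(-93 + 74) = 10*(-19) = -190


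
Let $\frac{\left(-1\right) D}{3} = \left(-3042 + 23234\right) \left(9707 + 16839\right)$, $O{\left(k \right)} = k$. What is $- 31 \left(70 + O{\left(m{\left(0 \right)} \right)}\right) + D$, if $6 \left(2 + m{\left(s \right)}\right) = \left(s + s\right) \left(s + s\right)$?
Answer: $-1608052604$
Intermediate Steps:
$m{\left(s \right)} = -2 + \frac{2 s^{2}}{3}$ ($m{\left(s \right)} = -2 + \frac{\left(s + s\right) \left(s + s\right)}{6} = -2 + \frac{2 s 2 s}{6} = -2 + \frac{4 s^{2}}{6} = -2 + \frac{2 s^{2}}{3}$)
$D = -1608050496$ ($D = - 3 \left(-3042 + 23234\right) \left(9707 + 16839\right) = - 3 \cdot 20192 \cdot 26546 = \left(-3\right) 536016832 = -1608050496$)
$- 31 \left(70 + O{\left(m{\left(0 \right)} \right)}\right) + D = - 31 \left(70 - \left(2 - \frac{2 \cdot 0^{2}}{3}\right)\right) - 1608050496 = - 31 \left(70 + \left(-2 + \frac{2}{3} \cdot 0\right)\right) - 1608050496 = - 31 \left(70 + \left(-2 + 0\right)\right) - 1608050496 = - 31 \left(70 - 2\right) - 1608050496 = \left(-31\right) 68 - 1608050496 = -2108 - 1608050496 = -1608052604$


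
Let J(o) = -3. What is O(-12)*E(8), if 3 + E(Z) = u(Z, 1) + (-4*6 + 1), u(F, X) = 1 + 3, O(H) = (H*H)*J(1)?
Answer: 9504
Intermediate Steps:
O(H) = -3*H**2 (O(H) = (H*H)*(-3) = H**2*(-3) = -3*H**2)
u(F, X) = 4
E(Z) = -22 (E(Z) = -3 + (4 + (-4*6 + 1)) = -3 + (4 + (-24 + 1)) = -3 + (4 - 23) = -3 - 19 = -22)
O(-12)*E(8) = -3*(-12)**2*(-22) = -3*144*(-22) = -432*(-22) = 9504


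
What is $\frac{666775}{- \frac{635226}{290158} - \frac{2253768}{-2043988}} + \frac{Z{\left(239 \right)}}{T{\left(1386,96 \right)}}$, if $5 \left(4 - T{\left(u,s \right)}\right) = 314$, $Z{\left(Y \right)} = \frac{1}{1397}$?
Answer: $- \frac{6767444359006968518855}{11028557054596158} \approx -6.1363 \cdot 10^{5}$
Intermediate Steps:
$Z{\left(Y \right)} = \frac{1}{1397}$
$T{\left(u,s \right)} = - \frac{294}{5}$ ($T{\left(u,s \right)} = 4 - \frac{314}{5} = - \frac{294}{5}$)
$\frac{666775}{- \frac{635226}{290158} - \frac{2253768}{-2043988}} + \frac{Z{\left(239 \right)}}{T{\left(1386,96 \right)}} = \frac{666775}{- \frac{635226}{290158} - \frac{2253768}{-2043988}} + \frac{1}{1397 \left(- \frac{294}{5}\right)} = \frac{666775}{\left(-635226\right) \frac{1}{290158} - - \frac{563442}{510997}} + \frac{1}{1397} \left(- \frac{5}{294}\right) = \frac{666775}{- \frac{317613}{145079} + \frac{563442}{510997}} - \frac{5}{410718} = \frac{666775}{- \frac{80555688243}{74134933763}} - \frac{5}{410718} = 666775 \left(- \frac{74134933763}{80555688243}\right) - \frac{5}{410718} = - \frac{49431320459824325}{80555688243} - \frac{5}{410718} = - \frac{6767444359006968518855}{11028557054596158}$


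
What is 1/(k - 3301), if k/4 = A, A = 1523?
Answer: 1/2791 ≈ 0.00035829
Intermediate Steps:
k = 6092 (k = 4*1523 = 6092)
1/(k - 3301) = 1/(6092 - 3301) = 1/2791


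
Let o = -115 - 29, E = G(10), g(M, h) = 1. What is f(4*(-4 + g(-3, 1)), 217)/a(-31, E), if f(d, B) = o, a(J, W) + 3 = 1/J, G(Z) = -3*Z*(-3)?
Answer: 2232/47 ≈ 47.489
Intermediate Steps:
G(Z) = 9*Z
E = 90 (E = 9*10 = 90)
a(J, W) = -3 + 1/J
o = -144
f(d, B) = -144
f(4*(-4 + g(-3, 1)), 217)/a(-31, E) = -144/(-3 + 1/(-31)) = -144/(-3 - 1/31) = -144/(-94/31) = -144*(-31/94) = 2232/47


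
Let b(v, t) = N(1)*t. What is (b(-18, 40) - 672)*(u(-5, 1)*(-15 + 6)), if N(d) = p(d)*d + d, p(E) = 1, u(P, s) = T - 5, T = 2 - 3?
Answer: -31968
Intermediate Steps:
T = -1
u(P, s) = -6 (u(P, s) = -1 - 5 = -6)
N(d) = 2*d (N(d) = 1*d + d = d + d = 2*d)
b(v, t) = 2*t (b(v, t) = (2*1)*t = 2*t)
(b(-18, 40) - 672)*(u(-5, 1)*(-15 + 6)) = (2*40 - 672)*(-6*(-15 + 6)) = (80 - 672)*(-6*(-9)) = -592*54 = -31968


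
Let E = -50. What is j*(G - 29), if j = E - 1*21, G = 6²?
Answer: -497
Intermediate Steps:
G = 36
j = -71 (j = -50 - 1*21 = -50 - 21 = -71)
j*(G - 29) = -71*(36 - 29) = -71*7 = -497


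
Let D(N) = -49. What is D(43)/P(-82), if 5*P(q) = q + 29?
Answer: 245/53 ≈ 4.6226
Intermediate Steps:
P(q) = 29/5 + q/5 (P(q) = (q + 29)/5 = (29 + q)/5 = 29/5 + q/5)
D(43)/P(-82) = -49/(29/5 + (⅕)*(-82)) = -49/(29/5 - 82/5) = -49/(-53/5) = -49*(-5/53) = 245/53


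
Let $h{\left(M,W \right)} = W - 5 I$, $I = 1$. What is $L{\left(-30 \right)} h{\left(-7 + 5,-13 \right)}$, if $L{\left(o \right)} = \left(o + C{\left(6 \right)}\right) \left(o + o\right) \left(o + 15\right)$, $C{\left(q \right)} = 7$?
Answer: $372600$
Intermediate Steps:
$L{\left(o \right)} = 2 o \left(7 + o\right) \left(15 + o\right)$ ($L{\left(o \right)} = \left(o + 7\right) \left(o + o\right) \left(o + 15\right) = \left(7 + o\right) 2 o \left(15 + o\right) = 2 o \left(7 + o\right) \left(15 + o\right)$)
$h{\left(M,W \right)} = -5 + W$ ($h{\left(M,W \right)} = W - 5 = -5 + W$)
$L{\left(-30 \right)} h{\left(-7 + 5,-13 \right)} = 2 \left(-30\right) \left(105 + \left(-30\right)^{2} + 22 \left(-30\right)\right) \left(-5 - 13\right) = 2 \left(-30\right) \left(105 + 900 - 660\right) \left(-18\right) = 2 \left(-30\right) 345 \left(-18\right) = \left(-20700\right) \left(-18\right) = 372600$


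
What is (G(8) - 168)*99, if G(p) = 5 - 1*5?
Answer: -16632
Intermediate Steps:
G(p) = 0 (G(p) = 5 - 5 = 0)
(G(8) - 168)*99 = (0 - 168)*99 = -168*99 = -16632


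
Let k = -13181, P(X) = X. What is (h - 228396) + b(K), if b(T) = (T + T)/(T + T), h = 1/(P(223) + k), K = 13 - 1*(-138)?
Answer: -2959542411/12958 ≈ -2.2840e+5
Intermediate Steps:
K = 151 (K = 13 + 138 = 151)
h = -1/12958 (h = 1/(223 - 13181) = 1/(-12958) = -1/12958 ≈ -7.7172e-5)
b(T) = 1 (b(T) = (2*T)/((2*T)) = (2*T)*(1/(2*T)) = 1)
(h - 228396) + b(K) = (-1/12958 - 228396) + 1 = -2959555369/12958 + 1 = -2959542411/12958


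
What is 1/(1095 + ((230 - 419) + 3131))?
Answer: 1/4037 ≈ 0.00024771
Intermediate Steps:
1/(1095 + ((230 - 419) + 3131)) = 1/(1095 + (-189 + 3131)) = 1/(1095 + 2942) = 1/4037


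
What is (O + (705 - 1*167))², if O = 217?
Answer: 570025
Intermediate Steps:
(O + (705 - 1*167))² = (217 + (705 - 1*167))² = (217 + (705 - 167))² = (217 + 538)² = 755² = 570025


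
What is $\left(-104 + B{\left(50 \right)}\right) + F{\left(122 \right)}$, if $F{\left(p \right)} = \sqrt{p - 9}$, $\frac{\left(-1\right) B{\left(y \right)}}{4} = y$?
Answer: $-304 + \sqrt{113} \approx -293.37$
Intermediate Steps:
$B{\left(y \right)} = - 4 y$
$F{\left(p \right)} = \sqrt{-9 + p}$
$\left(-104 + B{\left(50 \right)}\right) + F{\left(122 \right)} = \left(-104 - 200\right) + \sqrt{-9 + 122} = \left(-104 - 200\right) + \sqrt{113} = -304 + \sqrt{113}$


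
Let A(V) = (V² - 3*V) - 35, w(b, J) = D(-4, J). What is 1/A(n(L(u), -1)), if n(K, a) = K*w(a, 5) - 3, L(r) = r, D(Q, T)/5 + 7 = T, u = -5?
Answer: 1/2033 ≈ 0.00049188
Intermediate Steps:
D(Q, T) = -35 + 5*T
w(b, J) = -35 + 5*J
n(K, a) = -3 - 10*K (n(K, a) = K*(-35 + 5*5) - 3 = K*(-35 + 25) - 3 = K*(-10) - 3 = -10*K - 3 = -3 - 10*K)
A(V) = -35 + V² - 3*V
1/A(n(L(u), -1)) = 1/(-35 + (-3 - 10*(-5))² - 3*(-3 - 10*(-5))) = 1/(-35 + (-3 + 50)² - 3*(-3 + 50)) = 1/(-35 + 47² - 3*47) = 1/(-35 + 2209 - 141) = 1/2033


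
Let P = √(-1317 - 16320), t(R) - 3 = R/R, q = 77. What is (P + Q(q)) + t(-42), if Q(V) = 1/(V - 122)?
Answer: 179/45 + I*√17637 ≈ 3.9778 + 132.8*I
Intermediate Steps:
Q(V) = 1/(-122 + V)
t(R) = 4 (t(R) = 3 + R/R = 3 + 1 = 4)
P = I*√17637 (P = √(-17637) = I*√17637 ≈ 132.8*I)
(P + Q(q)) + t(-42) = (I*√17637 + 1/(-122 + 77)) + 4 = (I*√17637 + 1/(-45)) + 4 = (I*√17637 - 1/45) + 4 = (-1/45 + I*√17637) + 4 = 179/45 + I*√17637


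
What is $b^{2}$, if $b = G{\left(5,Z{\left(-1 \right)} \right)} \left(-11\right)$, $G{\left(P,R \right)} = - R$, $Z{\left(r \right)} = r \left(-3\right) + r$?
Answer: $484$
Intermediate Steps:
$Z{\left(r \right)} = - 2 r$ ($Z{\left(r \right)} = - 3 r + r = - 2 r$)
$b = 22$ ($b = - \left(-2\right) \left(-1\right) \left(-11\right) = \left(-1\right) 2 \left(-11\right) = \left(-2\right) \left(-11\right) = 22$)
$b^{2} = 22^{2} = 484$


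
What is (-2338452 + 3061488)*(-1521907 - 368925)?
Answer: -1367139605952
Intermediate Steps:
(-2338452 + 3061488)*(-1521907 - 368925) = 723036*(-1890832) = -1367139605952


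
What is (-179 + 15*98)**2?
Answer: 1666681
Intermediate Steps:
(-179 + 15*98)**2 = (-179 + 1470)**2 = 1291**2 = 1666681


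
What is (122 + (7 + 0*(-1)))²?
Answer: 16641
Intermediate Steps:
(122 + (7 + 0*(-1)))² = (122 + (7 + 0))² = (122 + 7)² = 129² = 16641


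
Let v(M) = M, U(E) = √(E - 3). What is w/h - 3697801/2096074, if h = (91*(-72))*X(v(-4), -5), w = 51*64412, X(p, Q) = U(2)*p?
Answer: -3697801/2096074 - 273751*I/2184 ≈ -1.7642 - 125.34*I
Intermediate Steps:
U(E) = √(-3 + E)
X(p, Q) = I*p (X(p, Q) = √(-3 + 2)*p = √(-1)*p = I*p)
w = 3285012
h = 26208*I (h = (91*(-72))*(I*(-4)) = -(-26208)*I = 26208*I ≈ 26208.0*I)
w/h - 3697801/2096074 = 3285012/((26208*I)) - 3697801/2096074 = 3285012*(-I/26208) - 3697801*1/2096074 = -273751*I/2184 - 3697801/2096074 = -3697801/2096074 - 273751*I/2184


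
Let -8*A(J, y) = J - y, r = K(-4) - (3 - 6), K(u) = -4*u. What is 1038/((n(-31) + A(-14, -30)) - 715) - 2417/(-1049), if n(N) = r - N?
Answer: 523277/699683 ≈ 0.74788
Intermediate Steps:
r = 19 (r = -4*(-4) - (3 - 6) = 16 - 1*(-3) = 16 + 3 = 19)
A(J, y) = -J/8 + y/8 (A(J, y) = -(J - y)/8 = -J/8 + y/8)
n(N) = 19 - N
1038/((n(-31) + A(-14, -30)) - 715) - 2417/(-1049) = 1038/(((19 - 1*(-31)) + (-⅛*(-14) + (⅛)*(-30))) - 715) - 2417/(-1049) = 1038/(((19 + 31) + (7/4 - 15/4)) - 715) - 2417*(-1/1049) = 1038/((50 - 2) - 715) + 2417/1049 = 1038/(48 - 715) + 2417/1049 = 1038/(-667) + 2417/1049 = 1038*(-1/667) + 2417/1049 = -1038/667 + 2417/1049 = 523277/699683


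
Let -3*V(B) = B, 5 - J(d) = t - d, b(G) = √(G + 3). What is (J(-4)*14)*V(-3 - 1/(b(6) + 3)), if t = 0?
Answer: 133/9 ≈ 14.778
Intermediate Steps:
b(G) = √(3 + G)
J(d) = 5 + d (J(d) = 5 - (0 - d) = 5 - (-1)*d = 5 + d)
V(B) = -B/3
(J(-4)*14)*V(-3 - 1/(b(6) + 3)) = ((5 - 4)*14)*(-(-3 - 1/(√(3 + 6) + 3))/3) = (1*14)*(-(-3 - 1/(√9 + 3))/3) = 14*(-(-3 - 1/(3 + 3))/3) = 14*(-(-3 - 1/6)/3) = 14*(-(-3 - 1*⅙)/3) = 14*(-(-3 - ⅙)/3) = 14*(-⅓*(-19/6)) = 14*(19/18) = 133/9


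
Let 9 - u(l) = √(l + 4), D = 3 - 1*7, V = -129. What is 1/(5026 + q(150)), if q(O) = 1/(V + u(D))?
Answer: 120/603119 ≈ 0.00019897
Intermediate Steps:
D = -4 (D = 3 - 7 = -4)
u(l) = 9 - √(4 + l) (u(l) = 9 - √(l + 4) = 9 - √(4 + l))
q(O) = -1/120 (q(O) = 1/(-129 + (9 - √(4 - 4))) = 1/(-129 + (9 - √0)) = 1/(-129 + (9 - 1*0)) = 1/(-129 + (9 + 0)) = 1/(-129 + 9) = 1/(-120) = -1/120)
1/(5026 + q(150)) = 1/(5026 - 1/120) = 1/(603119/120) = 120/603119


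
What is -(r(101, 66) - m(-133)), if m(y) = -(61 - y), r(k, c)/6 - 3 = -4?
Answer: -188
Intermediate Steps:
r(k, c) = -6 (r(k, c) = 18 + 6*(-4) = 18 - 24 = -6)
m(y) = -61 + y
-(r(101, 66) - m(-133)) = -(-6 - (-61 - 133)) = -(-6 - 1*(-194)) = -(-6 + 194) = -1*188 = -188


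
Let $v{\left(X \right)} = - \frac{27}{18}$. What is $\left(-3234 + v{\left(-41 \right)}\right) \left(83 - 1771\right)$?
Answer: $5461524$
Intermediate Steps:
$v{\left(X \right)} = - \frac{3}{2}$ ($v{\left(X \right)} = \left(-27\right) \frac{1}{18} = - \frac{3}{2}$)
$\left(-3234 + v{\left(-41 \right)}\right) \left(83 - 1771\right) = \left(-3234 - \frac{3}{2}\right) \left(83 - 1771\right) = \left(- \frac{6471}{2}\right) \left(-1688\right) = 5461524$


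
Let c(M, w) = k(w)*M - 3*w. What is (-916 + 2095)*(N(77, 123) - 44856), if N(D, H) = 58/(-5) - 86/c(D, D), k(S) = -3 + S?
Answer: -1445991949404/27335 ≈ -5.2899e+7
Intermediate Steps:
c(M, w) = -3*w + M*(-3 + w) (c(M, w) = (-3 + w)*M - 3*w = M*(-3 + w) - 3*w = -3*w + M*(-3 + w))
N(D, H) = -58/5 - 86/(-3*D + D*(-3 + D)) (N(D, H) = 58/(-5) - 86/(-3*D + D*(-3 + D)) = 58*(-1/5) - 86/(-3*D + D*(-3 + D)) = -58/5 - 86/(-3*D + D*(-3 + D)))
(-916 + 2095)*(N(77, 123) - 44856) = (-916 + 2095)*((2/5)*(-215 - 29*77**2 + 174*77)/(77*(-6 + 77)) - 44856) = 1179*((2/5)*(1/77)*(-215 - 29*5929 + 13398)/71 - 44856) = 1179*((2/5)*(1/77)*(1/71)*(-215 - 171941 + 13398) - 44856) = 1179*((2/5)*(1/77)*(1/71)*(-158758) - 44856) = 1179*(-317516/27335 - 44856) = 1179*(-1226456276/27335) = -1445991949404/27335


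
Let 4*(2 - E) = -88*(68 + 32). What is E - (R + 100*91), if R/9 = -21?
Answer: -6709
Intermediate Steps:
R = -189 (R = 9*(-21) = -189)
E = 2202 (E = 2 - (-22)*(68 + 32) = 2 - (-22)*100 = 2 - ¼*(-8800) = 2 + 2200 = 2202)
E - (R + 100*91) = 2202 - (-189 + 100*91) = 2202 - (-189 + 9100) = 2202 - 1*8911 = 2202 - 8911 = -6709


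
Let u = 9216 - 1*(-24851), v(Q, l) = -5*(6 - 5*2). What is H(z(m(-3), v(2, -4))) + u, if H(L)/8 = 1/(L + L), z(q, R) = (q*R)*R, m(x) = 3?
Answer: 10220101/300 ≈ 34067.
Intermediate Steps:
v(Q, l) = 20 (v(Q, l) = -5*(6 - 10) = -5*(-4) = 20)
z(q, R) = q*R² (z(q, R) = (R*q)*R = q*R²)
H(L) = 4/L (H(L) = 8/(L + L) = 8/((2*L)) = 8*(1/(2*L)) = 4/L)
u = 34067 (u = 9216 + 24851 = 34067)
H(z(m(-3), v(2, -4))) + u = 4/((3*20²)) + 34067 = 4/((3*400)) + 34067 = 4/1200 + 34067 = 4*(1/1200) + 34067 = 1/300 + 34067 = 10220101/300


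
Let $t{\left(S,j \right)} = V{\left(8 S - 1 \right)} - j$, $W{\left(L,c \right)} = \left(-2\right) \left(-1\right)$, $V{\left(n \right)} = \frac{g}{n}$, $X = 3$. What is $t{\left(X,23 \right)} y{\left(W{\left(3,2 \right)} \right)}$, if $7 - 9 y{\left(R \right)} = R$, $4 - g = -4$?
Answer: $- \frac{2605}{207} \approx -12.585$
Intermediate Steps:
$g = 8$ ($g = 4 - -4 = 4 + 4 = 8$)
$V{\left(n \right)} = \frac{8}{n}$
$W{\left(L,c \right)} = 2$
$y{\left(R \right)} = \frac{7}{9} - \frac{R}{9}$
$t{\left(S,j \right)} = - j + \frac{8}{-1 + 8 S}$ ($t{\left(S,j \right)} = \frac{8}{8 S - 1} - j = \frac{8}{-1 + 8 S} - j = - j + \frac{8}{-1 + 8 S}$)
$t{\left(X,23 \right)} y{\left(W{\left(3,2 \right)} \right)} = \left(\left(-1\right) 23 + \frac{8}{-1 + 8 \cdot 3}\right) \left(\frac{7}{9} - \frac{2}{9}\right) = \left(-23 + \frac{8}{-1 + 24}\right) \left(\frac{7}{9} - \frac{2}{9}\right) = \left(-23 + \frac{8}{23}\right) \frac{5}{9} = \left(- \frac{521}{23}\right) \frac{5}{9} = - \frac{2605}{207}$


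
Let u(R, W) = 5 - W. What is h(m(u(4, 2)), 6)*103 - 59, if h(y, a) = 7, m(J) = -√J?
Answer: 662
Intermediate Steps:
h(m(u(4, 2)), 6)*103 - 59 = 7*103 - 59 = 721 - 59 = 662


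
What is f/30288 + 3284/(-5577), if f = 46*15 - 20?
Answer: -5318289/9384232 ≈ -0.56673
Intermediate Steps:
f = 670 (f = 690 - 20 = 670)
f/30288 + 3284/(-5577) = 670/30288 + 3284/(-5577) = 670*(1/30288) + 3284*(-1/5577) = 335/15144 - 3284/5577 = -5318289/9384232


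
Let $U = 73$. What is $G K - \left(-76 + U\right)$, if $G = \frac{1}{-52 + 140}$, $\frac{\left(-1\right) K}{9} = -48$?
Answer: $\frac{87}{11} \approx 7.9091$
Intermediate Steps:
$K = 432$ ($K = \left(-9\right) \left(-48\right) = 432$)
$G = \frac{1}{88} \approx 0.011364$
$G K - \left(-76 + U\right) = \frac{1}{88} \cdot 432 + \left(76 - 73\right) = \frac{54}{11} + \left(76 - 73\right) = \frac{54}{11} + 3 = \frac{87}{11}$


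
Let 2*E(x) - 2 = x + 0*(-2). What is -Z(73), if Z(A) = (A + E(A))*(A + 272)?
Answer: -76245/2 ≈ -38123.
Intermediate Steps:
E(x) = 1 + x/2 (E(x) = 1 + (x + 0*(-2))/2 = 1 + (x + 0)/2 = 1 + x/2)
Z(A) = (1 + 3*A/2)*(272 + A) (Z(A) = (A + (1 + A/2))*(A + 272) = (1 + 3*A/2)*(272 + A))
-Z(73) = -(272 + 409*73 + (3/2)*73²) = -(272 + 29857 + (3/2)*5329) = -(272 + 29857 + 15987/2) = -1*76245/2 = -76245/2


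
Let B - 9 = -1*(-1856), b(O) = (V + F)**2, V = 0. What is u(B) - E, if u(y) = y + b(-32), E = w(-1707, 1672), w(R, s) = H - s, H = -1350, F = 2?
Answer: 4891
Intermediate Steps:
w(R, s) = -1350 - s
b(O) = 4 (b(O) = (0 + 2)**2 = 2**2 = 4)
B = 1865 (B = 9 - 1*(-1856) = 9 + 1856 = 1865)
E = -3022 (E = -1350 - 1*1672 = -1350 - 1672 = -3022)
u(y) = 4 + y (u(y) = y + 4 = 4 + y)
u(B) - E = (4 + 1865) - 1*(-3022) = 1869 + 3022 = 4891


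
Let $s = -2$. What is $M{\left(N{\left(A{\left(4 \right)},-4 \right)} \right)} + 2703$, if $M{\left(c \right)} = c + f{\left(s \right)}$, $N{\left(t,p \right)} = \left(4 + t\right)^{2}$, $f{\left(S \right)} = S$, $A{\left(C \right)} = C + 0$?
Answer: $2765$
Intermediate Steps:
$A{\left(C \right)} = C$
$M{\left(c \right)} = -2 + c$ ($M{\left(c \right)} = c - 2 = -2 + c$)
$M{\left(N{\left(A{\left(4 \right)},-4 \right)} \right)} + 2703 = \left(-2 + \left(4 + 4\right)^{2}\right) + 2703 = \left(-2 + 8^{2}\right) + 2703 = \left(-2 + 64\right) + 2703 = 62 + 2703 = 2765$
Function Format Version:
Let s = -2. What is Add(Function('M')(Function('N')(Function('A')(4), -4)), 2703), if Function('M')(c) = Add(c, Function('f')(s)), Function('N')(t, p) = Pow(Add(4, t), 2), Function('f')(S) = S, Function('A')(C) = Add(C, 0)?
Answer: 2765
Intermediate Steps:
Function('A')(C) = C
Function('M')(c) = Add(-2, c) (Function('M')(c) = Add(c, -2) = Add(-2, c))
Add(Function('M')(Function('N')(Function('A')(4), -4)), 2703) = Add(Add(-2, Pow(Add(4, 4), 2)), 2703) = Add(Add(-2, Pow(8, 2)), 2703) = Add(Add(-2, 64), 2703) = Add(62, 2703) = 2765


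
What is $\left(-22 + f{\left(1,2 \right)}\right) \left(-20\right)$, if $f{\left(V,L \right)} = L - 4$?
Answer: $480$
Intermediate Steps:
$f{\left(V,L \right)} = -4 + L$
$\left(-22 + f{\left(1,2 \right)}\right) \left(-20\right) = \left(-22 + \left(-4 + 2\right)\right) \left(-20\right) = \left(-22 - 2\right) \left(-20\right) = \left(-24\right) \left(-20\right) = 480$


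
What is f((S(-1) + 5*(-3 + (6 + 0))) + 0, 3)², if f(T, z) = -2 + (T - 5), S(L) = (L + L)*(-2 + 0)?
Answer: 144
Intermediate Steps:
S(L) = -4*L (S(L) = (2*L)*(-2) = -4*L)
f(T, z) = -7 + T (f(T, z) = -2 + (-5 + T) = -7 + T)
f((S(-1) + 5*(-3 + (6 + 0))) + 0, 3)² = (-7 + ((-4*(-1) + 5*(-3 + (6 + 0))) + 0))² = (-7 + ((4 + 5*(-3 + 6)) + 0))² = (-7 + ((4 + 5*3) + 0))² = (-7 + ((4 + 15) + 0))² = (-7 + (19 + 0))² = (-7 + 19)² = 12² = 144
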